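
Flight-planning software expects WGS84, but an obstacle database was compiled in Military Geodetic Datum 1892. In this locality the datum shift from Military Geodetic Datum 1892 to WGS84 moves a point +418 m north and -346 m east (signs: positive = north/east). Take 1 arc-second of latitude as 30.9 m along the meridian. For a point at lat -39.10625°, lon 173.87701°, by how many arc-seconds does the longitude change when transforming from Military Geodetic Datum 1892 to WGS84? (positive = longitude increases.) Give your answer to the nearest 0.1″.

At latitude -39.10625°, cos φ = 0.775978.
1″ of longitude at this latitude = 30.90 × cos φ = 23.9777 m, so Δλ = -346.0 / 23.9777 = -14.430″.

Δλ = -14.4″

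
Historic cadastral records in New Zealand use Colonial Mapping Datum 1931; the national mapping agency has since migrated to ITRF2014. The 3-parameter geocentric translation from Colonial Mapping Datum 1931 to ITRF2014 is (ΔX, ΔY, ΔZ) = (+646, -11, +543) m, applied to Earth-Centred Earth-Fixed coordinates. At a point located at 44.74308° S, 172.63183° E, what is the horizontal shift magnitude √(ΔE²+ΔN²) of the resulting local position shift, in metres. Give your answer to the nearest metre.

98 m

The local east axis at (φ, λ) is (−sin λ, cos λ, 0), so ΔE = −sin(172.63183°)·646 + cos(172.63183°)·(-11) = -71.94 m.
The local north axis is (−sin φ cos λ, −sin φ sin λ, cos φ), giving ΔN = -450.983 − 0.993 + 385.677 = -66.30 m.
Horizontal magnitude = √(ΔE² + ΔN²) = √((-71.94)² + (-66.30)²) = 97.83 m.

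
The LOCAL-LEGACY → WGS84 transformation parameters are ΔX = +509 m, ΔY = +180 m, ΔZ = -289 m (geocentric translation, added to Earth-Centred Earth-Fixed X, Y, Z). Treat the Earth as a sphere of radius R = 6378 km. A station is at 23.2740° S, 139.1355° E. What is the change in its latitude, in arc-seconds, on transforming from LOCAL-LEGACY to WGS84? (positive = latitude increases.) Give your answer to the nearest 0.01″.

sin φ = -0.395129, cos φ = 0.918626, sin λ = 0.654272, cos λ = -0.756259.
North component: ΔN = −sin φ cos λ·ΔX − sin φ sin λ·ΔY + cos φ·ΔZ = −(-0.395129)(-0.756259)(509) − (-0.395129)(0.654272)(180) + (0.918626)(-289) = -371.05 m.
1° of latitude spans πR/180 = 111317 m, so Δφ = -371.05 / 111317 × 3600 = -12.000″.

Δφ = -12.00″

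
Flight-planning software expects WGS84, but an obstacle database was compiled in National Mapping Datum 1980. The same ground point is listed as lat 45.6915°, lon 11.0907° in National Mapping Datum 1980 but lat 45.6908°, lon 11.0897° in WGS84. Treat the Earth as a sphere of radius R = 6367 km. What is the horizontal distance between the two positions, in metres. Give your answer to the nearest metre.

110 m

Δφ = 45.6908° − 45.6915° = -0.0007°; Δλ = 11.0897° − 11.0907° = -0.0010°.
1° along a meridian = πR/180 = 111125 m.
ΔN = Δφ × 111125 = -77.8 m; ΔE = Δλ × 111125 × cos(45.6915°) = -0.0010 × 111125 × 0.698521 = -77.6 m.
Distance = √(ΔE² + ΔN²) = √((-77.6)² + (-77.8)²) = 109.9 m.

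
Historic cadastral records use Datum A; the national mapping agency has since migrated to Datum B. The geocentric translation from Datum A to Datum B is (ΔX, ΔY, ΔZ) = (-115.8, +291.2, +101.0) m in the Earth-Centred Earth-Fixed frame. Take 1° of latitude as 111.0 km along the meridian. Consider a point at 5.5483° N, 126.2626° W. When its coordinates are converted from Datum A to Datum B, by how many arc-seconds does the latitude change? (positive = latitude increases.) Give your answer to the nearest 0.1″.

sin φ = 0.096685, cos φ = 0.995315, sin λ = -0.806315, cos λ = -0.591487.
North component: ΔN = −sin φ cos λ·ΔX − sin φ sin λ·ΔY + cos φ·ΔZ = −(0.096685)(-0.591487)(-115.8) − (0.096685)(-0.806315)(291.2) + (0.995315)(101.0) = 116.61 m.
1° of latitude spans 111000 m, so Δφ = 116.61 / 111000 × 3600 = 3.782″.

Δφ = 3.8″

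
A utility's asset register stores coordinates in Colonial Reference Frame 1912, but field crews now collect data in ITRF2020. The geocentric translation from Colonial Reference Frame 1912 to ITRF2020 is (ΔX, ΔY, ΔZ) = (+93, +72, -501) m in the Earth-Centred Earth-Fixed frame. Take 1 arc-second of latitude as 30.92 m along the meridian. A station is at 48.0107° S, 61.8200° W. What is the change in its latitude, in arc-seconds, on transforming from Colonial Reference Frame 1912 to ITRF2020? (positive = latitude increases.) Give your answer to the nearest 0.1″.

sin φ = -0.743270, cos φ = 0.668992, sin λ = -0.881468, cos λ = 0.472243.
North component: ΔN = −sin φ cos λ·ΔX − sin φ sin λ·ΔY + cos φ·ΔZ = −(-0.743270)(0.472243)(93) − (-0.743270)(-0.881468)(72) + (0.668992)(-501) = -349.69 m.
1° of latitude spans 3600 × 30.92 = 111312 m, so Δφ = -349.69 / 111312 × 3600 = -11.310″.

Δφ = -11.3″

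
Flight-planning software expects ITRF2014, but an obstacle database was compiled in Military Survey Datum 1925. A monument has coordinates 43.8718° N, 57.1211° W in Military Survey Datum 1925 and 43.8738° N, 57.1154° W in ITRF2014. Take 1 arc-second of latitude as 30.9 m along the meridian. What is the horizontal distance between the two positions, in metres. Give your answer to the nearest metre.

508 m

Δφ = 43.8738° − 43.8718° = +0.0020°; Δλ = -57.1154° − -57.1211° = +0.0057°.
1° of latitude = 3600 × 30.90 = 111240 m.
ΔN = Δφ × 111240 = 222.5 m; ΔE = Δλ × 111240 × cos(43.8718°) = +0.0057 × 111240 × 0.720892 = 457.1 m.
Distance = √(ΔE² + ΔN²) = √(457.1² + 222.5²) = 508.4 m.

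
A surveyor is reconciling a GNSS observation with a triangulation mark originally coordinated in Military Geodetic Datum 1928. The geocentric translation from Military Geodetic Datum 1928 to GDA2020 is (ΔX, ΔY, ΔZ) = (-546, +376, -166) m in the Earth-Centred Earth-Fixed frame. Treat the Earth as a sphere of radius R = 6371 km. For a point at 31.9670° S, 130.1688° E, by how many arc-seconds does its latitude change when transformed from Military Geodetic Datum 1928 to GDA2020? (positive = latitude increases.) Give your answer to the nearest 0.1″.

sin φ = -0.529431, cos φ = 0.848353, sin λ = 0.764147, cos λ = -0.645042.
North component: ΔN = −sin φ cos λ·ΔX − sin φ sin λ·ΔY + cos φ·ΔZ = −(-0.529431)(-0.645042)(-546) − (-0.529431)(0.764147)(376) + (0.848353)(-166) = 197.75 m.
1° of latitude spans πR/180 = 111195 m, so Δφ = 197.75 / 111195 × 3600 = 6.402″.

Δφ = 6.4″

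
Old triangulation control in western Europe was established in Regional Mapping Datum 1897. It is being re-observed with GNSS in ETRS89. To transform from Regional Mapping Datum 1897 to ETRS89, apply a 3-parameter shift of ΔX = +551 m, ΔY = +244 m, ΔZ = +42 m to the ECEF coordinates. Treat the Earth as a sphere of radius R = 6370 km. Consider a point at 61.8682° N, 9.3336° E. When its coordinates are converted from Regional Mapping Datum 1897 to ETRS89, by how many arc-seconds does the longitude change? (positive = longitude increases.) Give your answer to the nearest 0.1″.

sin φ = 0.881865, cos φ = 0.471501, sin λ = 0.162183, cos λ = 0.986761.
East component: ΔE = −sin λ·ΔX + cos λ·ΔY = −(0.162183)(551) + (0.986761)(244) = 151.41 m.
1° of latitude spans πR/180 = 111177 m; at latitude φ, 1° of longitude spans that × cos φ = 52420.3 m, so Δλ = 151.41 / 52420.3 × 3600 = 10.398″.

Δλ = 10.4″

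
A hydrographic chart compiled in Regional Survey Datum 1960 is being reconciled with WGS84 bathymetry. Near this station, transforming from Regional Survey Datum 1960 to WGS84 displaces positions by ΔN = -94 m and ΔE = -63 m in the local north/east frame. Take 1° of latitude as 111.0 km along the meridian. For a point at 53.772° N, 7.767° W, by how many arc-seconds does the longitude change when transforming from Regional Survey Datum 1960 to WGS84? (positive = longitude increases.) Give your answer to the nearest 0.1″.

At latitude 53.772°, cos φ = 0.591000.
1° of longitude at this latitude = 111.0 × cos φ = 65.60 km, so Δλ = -63.0 / 65601.0 = -0.0009604° = -3.457″.

Δλ = -3.5″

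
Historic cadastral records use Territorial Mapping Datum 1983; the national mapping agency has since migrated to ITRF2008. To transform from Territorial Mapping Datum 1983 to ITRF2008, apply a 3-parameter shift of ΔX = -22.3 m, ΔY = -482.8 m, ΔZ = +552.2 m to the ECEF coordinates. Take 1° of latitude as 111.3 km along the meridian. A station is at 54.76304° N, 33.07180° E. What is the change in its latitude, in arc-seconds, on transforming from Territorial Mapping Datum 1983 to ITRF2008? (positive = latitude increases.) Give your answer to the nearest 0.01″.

sin φ = 0.816773, cos φ = 0.576959, sin λ = 0.545690, cos λ = 0.837987.
North component: ΔN = −sin φ cos λ·ΔX − sin φ sin λ·ΔY + cos φ·ΔZ = −(0.816773)(0.837987)(-22.3) − (0.816773)(0.545690)(-482.8) + (0.576959)(552.2) = 549.05 m.
1° of latitude spans 111300 m, so Δφ = 549.05 / 111300 × 3600 = 17.759″.

Δφ = 17.76″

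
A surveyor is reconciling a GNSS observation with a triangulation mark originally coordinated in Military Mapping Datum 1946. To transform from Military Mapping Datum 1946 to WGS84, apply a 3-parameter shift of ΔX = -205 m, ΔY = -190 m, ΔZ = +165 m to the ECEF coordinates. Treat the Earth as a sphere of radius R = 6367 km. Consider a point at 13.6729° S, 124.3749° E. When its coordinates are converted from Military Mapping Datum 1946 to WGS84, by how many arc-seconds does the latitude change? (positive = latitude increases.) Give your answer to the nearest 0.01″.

Δφ = 4.88″

sin φ = -0.236379, cos φ = 0.971661, sin λ = 0.825361, cos λ = -0.564605.
North component: ΔN = −sin φ cos λ·ΔX − sin φ sin λ·ΔY + cos φ·ΔZ = −(-0.236379)(-0.564605)(-205) − (-0.236379)(0.825361)(-190) + (0.971661)(165) = 150.61 m.
1° of latitude spans πR/180 = 111125 m, so Δφ = 150.61 / 111125 × 3600 = 4.879″.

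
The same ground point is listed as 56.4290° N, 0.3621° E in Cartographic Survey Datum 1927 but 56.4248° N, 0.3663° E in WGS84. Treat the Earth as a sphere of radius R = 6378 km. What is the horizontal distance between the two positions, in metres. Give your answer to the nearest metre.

534 m

Δφ = 56.4248° − 56.4290° = -0.0042°; Δλ = 0.3663° − 0.3621° = +0.0042°.
1° along a meridian = πR/180 = 111317 m.
ΔN = Δφ × 111317 = -467.5 m; ΔE = Δλ × 111317 × cos(56.4290°) = +0.0042 × 111317 × 0.552970 = 258.5 m.
Distance = √(ΔE² + ΔN²) = √(258.5² + (-467.5)²) = 534.3 m.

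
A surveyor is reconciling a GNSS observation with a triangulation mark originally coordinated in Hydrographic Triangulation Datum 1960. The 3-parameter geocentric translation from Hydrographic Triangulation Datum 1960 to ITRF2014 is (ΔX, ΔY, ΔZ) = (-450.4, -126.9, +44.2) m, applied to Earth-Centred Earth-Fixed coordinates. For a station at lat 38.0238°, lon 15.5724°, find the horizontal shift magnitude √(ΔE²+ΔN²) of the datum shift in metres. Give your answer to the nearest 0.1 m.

At φ = 38.0238°, λ = 15.5724°: sin φ = 0.615989, cos φ = 0.787755, sin λ = 0.268456, cos λ = 0.963292.
ΔE = −sin λ·ΔX + cos λ·ΔY = −(0.268456)·(-450.4) + (0.963292)·(-126.9) = -1.33 m.
ΔN = −sin φ cos λ·ΔX − sin φ sin λ·ΔY + cos φ·ΔZ = −(0.615989)(0.963292)(-450.4) − (0.615989)(0.268456)(-126.9) + (0.787755)(44.2) = 323.06 m.
Horizontal magnitude = √(ΔE² + ΔN²) = √((-1.33)² + 323.06²) = 323.06 m.

323.1 m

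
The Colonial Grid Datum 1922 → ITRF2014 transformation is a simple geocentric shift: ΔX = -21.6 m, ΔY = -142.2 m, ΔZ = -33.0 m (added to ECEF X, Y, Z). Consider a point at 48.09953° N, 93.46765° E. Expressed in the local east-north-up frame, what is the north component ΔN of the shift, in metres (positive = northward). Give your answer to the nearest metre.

At φ = 48.09953°, λ = 93.46765°: sin φ = 0.744306, cos φ = 0.667839, sin λ = 0.998169, cos λ = -0.060485.
ΔN = −sin φ cos λ·ΔX − sin φ sin λ·ΔY + cos φ·ΔZ = −(0.744306)(-0.060485)(-21.6) − (0.744306)(0.998169)(-142.2) + (0.667839)(-33.0) = 82.64 m.

ΔN = 83 m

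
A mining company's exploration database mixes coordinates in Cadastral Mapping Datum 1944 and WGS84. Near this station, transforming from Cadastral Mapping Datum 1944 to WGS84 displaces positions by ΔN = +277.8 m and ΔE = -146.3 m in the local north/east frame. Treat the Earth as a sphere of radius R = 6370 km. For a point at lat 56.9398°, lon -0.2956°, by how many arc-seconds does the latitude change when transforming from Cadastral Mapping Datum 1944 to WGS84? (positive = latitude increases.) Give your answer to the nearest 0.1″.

On a sphere of radius R, 1 rad of latitude = R, so Δφ = ΔN / R = 277.8 / 6370000 = 4.3611e-05 rad = 8.995″.

Δφ = 9.0″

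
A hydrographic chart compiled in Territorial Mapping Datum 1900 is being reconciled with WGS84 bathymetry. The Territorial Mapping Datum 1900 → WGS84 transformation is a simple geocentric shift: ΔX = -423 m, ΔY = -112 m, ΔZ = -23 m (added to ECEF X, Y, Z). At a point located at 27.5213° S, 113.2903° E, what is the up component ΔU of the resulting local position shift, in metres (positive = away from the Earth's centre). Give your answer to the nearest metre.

The local up (radial) axis is (cos φ cos λ, cos φ sin λ, sin φ), giving ΔU = 148.324 − 91.232 + 10.628 = 67.72 m.

ΔU = 68 m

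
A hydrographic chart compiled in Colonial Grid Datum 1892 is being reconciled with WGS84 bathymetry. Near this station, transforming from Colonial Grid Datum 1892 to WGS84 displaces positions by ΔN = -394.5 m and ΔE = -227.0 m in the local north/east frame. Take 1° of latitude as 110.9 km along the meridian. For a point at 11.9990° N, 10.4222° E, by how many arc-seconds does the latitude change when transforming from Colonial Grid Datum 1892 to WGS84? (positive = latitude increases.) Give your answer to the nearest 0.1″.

Δφ = -12.8″

1° of latitude = 110.9 km, so Δφ = -394.5 / 110900 = -0.0035573° = -12.806″.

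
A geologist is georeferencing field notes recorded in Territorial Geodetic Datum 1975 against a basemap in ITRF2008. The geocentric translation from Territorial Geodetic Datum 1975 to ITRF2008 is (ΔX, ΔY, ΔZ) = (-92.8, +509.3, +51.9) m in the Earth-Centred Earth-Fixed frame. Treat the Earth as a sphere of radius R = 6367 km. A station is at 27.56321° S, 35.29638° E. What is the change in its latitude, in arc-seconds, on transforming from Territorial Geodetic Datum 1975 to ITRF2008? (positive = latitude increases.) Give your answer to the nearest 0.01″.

sin φ = -0.462727, cos φ = 0.886501, sin λ = 0.577806, cos λ = 0.816174.
North component: ΔN = −sin φ cos λ·ΔX − sin φ sin λ·ΔY + cos φ·ΔZ = −(-0.462727)(0.816174)(-92.8) − (-0.462727)(0.577806)(509.3) + (0.886501)(51.9) = 147.13 m.
1° of latitude spans πR/180 = 111125 m, so Δφ = 147.13 / 111125 × 3600 = 4.766″.

Δφ = 4.77″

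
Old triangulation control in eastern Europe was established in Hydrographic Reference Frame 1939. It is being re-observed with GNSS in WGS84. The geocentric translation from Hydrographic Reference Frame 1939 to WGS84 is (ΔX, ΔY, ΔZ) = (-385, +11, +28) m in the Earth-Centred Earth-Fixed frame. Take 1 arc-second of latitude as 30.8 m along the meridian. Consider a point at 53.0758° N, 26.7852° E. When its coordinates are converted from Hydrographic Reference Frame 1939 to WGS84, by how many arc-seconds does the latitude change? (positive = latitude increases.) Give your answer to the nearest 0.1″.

Δφ = 9.3″

sin φ = 0.799431, cos φ = 0.600758, sin λ = 0.450647, cos λ = 0.892702.
North component: ΔN = −sin φ cos λ·ΔX − sin φ sin λ·ΔY + cos φ·ΔZ = −(0.799431)(0.892702)(-385) − (0.799431)(0.450647)(11) + (0.600758)(28) = 287.62 m.
1° of latitude spans 3600 × 30.80 = 110880 m, so Δφ = 287.62 / 110880 × 3600 = 9.338″.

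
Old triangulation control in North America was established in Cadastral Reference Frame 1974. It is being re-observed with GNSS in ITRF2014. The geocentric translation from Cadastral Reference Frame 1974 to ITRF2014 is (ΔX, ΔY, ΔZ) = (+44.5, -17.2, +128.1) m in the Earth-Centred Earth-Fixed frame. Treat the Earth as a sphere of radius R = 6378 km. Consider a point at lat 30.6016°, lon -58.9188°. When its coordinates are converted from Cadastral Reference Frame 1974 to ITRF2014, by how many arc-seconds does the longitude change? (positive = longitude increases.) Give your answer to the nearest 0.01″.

Δλ = 1.10″

sin φ = 0.509065, cos φ = 0.860728, sin λ = -0.856437, cos λ = 0.516252.
East component: ΔE = −sin λ·ΔX + cos λ·ΔY = −(-0.856437)(44.5) + (0.516252)(-17.2) = 29.23 m.
1° of latitude spans πR/180 = 111317 m; at latitude φ, 1° of longitude spans that × cos φ = 95813.7 m, so Δλ = 29.23 / 95813.7 × 3600 = 1.098″.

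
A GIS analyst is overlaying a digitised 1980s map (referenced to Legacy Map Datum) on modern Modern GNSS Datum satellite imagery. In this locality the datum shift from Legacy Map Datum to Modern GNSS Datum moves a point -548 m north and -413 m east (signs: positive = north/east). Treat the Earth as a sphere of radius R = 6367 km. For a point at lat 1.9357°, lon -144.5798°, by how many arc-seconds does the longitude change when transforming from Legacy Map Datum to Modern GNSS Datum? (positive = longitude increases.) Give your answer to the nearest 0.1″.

At latitude 1.9357°, cos φ = 0.999429.
One radian of longitude at latitude φ spans R cos φ, so Δλ = ΔE / (R cos φ) = -413.0 / (6367000 × 0.999429) = -6.4903e-05 rad = -13.387″.

Δλ = -13.4″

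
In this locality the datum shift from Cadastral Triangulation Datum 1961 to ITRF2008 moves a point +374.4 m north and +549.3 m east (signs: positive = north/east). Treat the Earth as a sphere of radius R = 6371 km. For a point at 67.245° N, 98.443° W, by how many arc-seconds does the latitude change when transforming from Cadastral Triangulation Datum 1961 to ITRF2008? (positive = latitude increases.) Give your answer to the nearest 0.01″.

Δφ = 12.12″

On a sphere of radius R, 1 rad of latitude = R, so Δφ = ΔN / R = 374.4 / 6371000 = 5.8766e-05 rad = 12.121″.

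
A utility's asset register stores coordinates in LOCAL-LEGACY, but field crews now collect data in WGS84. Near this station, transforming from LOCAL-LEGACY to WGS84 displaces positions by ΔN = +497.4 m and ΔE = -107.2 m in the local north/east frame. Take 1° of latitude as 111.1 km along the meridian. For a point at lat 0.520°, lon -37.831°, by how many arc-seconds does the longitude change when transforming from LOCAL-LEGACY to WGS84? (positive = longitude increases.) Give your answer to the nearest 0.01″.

At latitude 0.520°, cos φ = 0.999959.
1° of longitude at this latitude = 111.1 × cos φ = 111.10 km, so Δλ = -107.2 / 111095.4 = -0.0009649° = -3.474″.

Δλ = -3.47″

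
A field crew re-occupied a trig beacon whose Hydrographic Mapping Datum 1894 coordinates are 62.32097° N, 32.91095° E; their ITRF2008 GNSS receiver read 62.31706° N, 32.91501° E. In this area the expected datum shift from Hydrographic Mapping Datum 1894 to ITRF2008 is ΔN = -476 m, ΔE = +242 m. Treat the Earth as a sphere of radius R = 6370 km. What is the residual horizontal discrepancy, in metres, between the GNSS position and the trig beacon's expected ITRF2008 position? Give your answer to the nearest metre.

Observed coordinate differences: Δφ = -0.00391°, Δλ = +0.00406°.
Converting to metres (1° lat = 111177 m, cos φ = 0.464518): observed ΔN = -434.7 m, observed ΔE = 209.7 m.
Subtracting the expected shift leaves a residual of -434.7 − (-476) = 41.3 m north and 209.7 − (242) = -32.3 m east.
Residual distance = √(41.3² + (-32.3)²) = 52.4 m.

52 m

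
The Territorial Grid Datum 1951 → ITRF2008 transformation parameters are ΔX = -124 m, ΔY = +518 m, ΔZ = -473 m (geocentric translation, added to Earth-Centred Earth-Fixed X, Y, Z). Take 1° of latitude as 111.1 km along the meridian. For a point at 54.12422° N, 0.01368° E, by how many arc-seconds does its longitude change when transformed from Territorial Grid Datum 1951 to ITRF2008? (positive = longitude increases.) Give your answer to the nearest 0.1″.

sin φ = 0.810289, cos φ = 0.586030, sin λ = 0.000239, cos λ = 1.000000.
East component: ΔE = −sin λ·ΔX + cos λ·ΔY = −(0.000239)(-124) + (1.000000)(518) = 518.03 m.
1° of latitude spans 111100 m; at latitude φ, 1° of longitude spans that × cos φ = 65107.9 m, so Δλ = 518.03 / 65107.9 × 3600 = 28.643″.

Δλ = 28.6″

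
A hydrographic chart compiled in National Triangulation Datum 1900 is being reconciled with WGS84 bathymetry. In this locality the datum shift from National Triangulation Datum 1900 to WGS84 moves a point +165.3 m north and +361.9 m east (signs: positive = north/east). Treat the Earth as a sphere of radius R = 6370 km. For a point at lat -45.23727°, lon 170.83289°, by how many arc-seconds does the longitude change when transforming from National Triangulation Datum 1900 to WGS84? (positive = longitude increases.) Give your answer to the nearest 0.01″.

Δλ = 16.64″

At latitude -45.23727°, cos φ = 0.704172.
One radian of longitude at latitude φ spans R cos φ, so Δλ = ΔE / (R cos φ) = 361.9 / (6370000 × 0.704172) = 8.0681e-05 rad = 16.642″.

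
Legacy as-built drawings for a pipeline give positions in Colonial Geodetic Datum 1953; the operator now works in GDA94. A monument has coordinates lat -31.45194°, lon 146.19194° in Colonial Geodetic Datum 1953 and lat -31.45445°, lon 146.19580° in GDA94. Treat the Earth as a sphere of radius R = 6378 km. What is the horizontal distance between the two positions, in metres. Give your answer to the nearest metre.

Δφ = -31.45445° − -31.45194° = -0.00251°; Δλ = 146.19580° − 146.19194° = +0.00386°.
1° along a meridian = πR/180 = 111317 m.
ΔN = Δφ × 111317 = -279.4 m; ΔE = Δλ × 111317 × cos(-31.45194°) = +0.00386 × 111317 × 0.853078 = 366.6 m.
Distance = √(ΔE² + ΔN²) = √(366.6² + (-279.4)²) = 460.9 m.

461 m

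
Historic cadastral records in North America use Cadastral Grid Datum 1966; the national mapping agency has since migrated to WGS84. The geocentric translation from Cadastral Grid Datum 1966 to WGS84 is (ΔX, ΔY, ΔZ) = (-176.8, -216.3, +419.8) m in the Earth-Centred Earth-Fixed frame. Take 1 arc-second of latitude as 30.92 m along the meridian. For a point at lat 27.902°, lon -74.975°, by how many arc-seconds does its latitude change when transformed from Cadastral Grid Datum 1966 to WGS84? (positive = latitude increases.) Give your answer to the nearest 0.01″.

Δφ = 9.53″

sin φ = 0.467961, cos φ = 0.883749, sin λ = -0.965813, cos λ = 0.259240.
North component: ΔN = −sin φ cos λ·ΔX − sin φ sin λ·ΔY + cos φ·ΔZ = −(0.467961)(0.259240)(-176.8) − (0.467961)(-0.965813)(-216.3) + (0.883749)(419.8) = 294.69 m.
1° of latitude spans 3600 × 30.92 = 111312 m, so Δφ = 294.69 / 111312 × 3600 = 9.531″.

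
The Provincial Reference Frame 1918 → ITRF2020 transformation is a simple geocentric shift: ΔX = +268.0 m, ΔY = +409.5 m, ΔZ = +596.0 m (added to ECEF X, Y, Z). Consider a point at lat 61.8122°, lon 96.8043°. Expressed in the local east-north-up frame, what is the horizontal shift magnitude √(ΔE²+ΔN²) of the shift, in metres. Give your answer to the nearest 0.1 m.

318.4 m

The local east axis at (φ, λ) is (−sin λ, cos λ, 0), so ΔE = −sin(96.8043°)·268.0 + cos(96.8043°)·409.5 = -314.63 m.
The local north axis is (−sin φ cos λ, −sin φ sin λ, cos φ), giving ΔN = 27.987 − 358.393 + 281.528 = -48.88 m.
Horizontal magnitude = √(ΔE² + ΔN²) = √((-314.63)² + (-48.88)²) = 318.40 m.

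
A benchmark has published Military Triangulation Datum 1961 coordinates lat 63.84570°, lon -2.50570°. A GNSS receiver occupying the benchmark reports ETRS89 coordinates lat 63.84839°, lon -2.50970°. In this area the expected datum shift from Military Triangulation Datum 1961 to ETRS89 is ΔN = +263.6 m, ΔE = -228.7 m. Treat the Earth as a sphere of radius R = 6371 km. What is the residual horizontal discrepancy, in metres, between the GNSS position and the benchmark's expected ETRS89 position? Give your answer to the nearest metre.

48 m

Observed coordinate differences: Δφ = +0.00269°, Δλ = -0.00400°.
Converting to metres (1° lat = 111195 m, cos φ = 0.440790): observed ΔN = 299.1 m, observed ΔE = -196.1 m.
Subtracting the expected shift leaves a residual of 299.1 − (263.6) = 35.5 m north and -196.1 − (-228.7) = 32.6 m east.
Residual distance = √(35.5² + 32.6²) = 48.2 m.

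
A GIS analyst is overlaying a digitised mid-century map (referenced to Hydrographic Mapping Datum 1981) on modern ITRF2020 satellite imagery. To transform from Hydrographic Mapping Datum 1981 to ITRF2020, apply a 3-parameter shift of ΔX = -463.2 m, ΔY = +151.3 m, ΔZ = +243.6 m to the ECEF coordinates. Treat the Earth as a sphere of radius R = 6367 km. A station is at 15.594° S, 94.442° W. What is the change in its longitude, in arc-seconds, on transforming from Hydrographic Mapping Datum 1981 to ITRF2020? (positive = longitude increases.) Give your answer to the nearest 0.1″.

sin φ = -0.268819, cos φ = 0.963191, sin λ = -0.996996, cos λ = -0.077450.
East component: ΔE = −sin λ·ΔX + cos λ·ΔY = −(-0.996996)(-463.2) + (-0.077450)(151.3) = -473.53 m.
1° of latitude spans πR/180 = 111125 m; at latitude φ, 1° of longitude spans that × cos φ = 107034.7 m, so Δλ = -473.53 / 107034.7 × 3600 = -15.927″.

Δλ = -15.9″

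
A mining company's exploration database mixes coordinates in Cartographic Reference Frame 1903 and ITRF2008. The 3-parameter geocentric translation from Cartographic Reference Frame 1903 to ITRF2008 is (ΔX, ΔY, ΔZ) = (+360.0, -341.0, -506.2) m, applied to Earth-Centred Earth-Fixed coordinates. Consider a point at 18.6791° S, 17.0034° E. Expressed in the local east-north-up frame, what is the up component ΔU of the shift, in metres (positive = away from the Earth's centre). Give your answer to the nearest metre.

The local up (radial) axis is (cos φ cos λ, cos φ sin λ, sin φ), giving ΔU = 326.130 − 94.466 + 162.119 = 393.78 m.

ΔU = 394 m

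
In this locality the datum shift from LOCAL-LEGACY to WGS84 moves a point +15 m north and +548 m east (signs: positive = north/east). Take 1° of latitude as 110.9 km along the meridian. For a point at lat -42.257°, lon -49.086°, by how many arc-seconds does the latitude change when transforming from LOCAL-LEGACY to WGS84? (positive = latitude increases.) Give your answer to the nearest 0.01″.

1° of latitude = 110.9 km, so Δφ = 15.0 / 110900 = 0.0001353° = 0.487″.

Δφ = 0.49″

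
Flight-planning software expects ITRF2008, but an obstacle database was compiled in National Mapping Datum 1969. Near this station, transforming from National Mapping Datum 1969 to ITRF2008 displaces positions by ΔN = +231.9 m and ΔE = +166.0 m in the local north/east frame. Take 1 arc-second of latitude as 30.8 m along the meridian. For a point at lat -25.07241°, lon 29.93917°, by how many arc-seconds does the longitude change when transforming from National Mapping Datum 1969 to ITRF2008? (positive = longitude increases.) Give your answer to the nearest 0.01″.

At latitude -25.07241°, cos φ = 0.905773.
1″ of longitude at this latitude = 30.80 × cos φ = 27.8978 m, so Δλ = 166.0 / 27.8978 = 5.950″.

Δλ = 5.95″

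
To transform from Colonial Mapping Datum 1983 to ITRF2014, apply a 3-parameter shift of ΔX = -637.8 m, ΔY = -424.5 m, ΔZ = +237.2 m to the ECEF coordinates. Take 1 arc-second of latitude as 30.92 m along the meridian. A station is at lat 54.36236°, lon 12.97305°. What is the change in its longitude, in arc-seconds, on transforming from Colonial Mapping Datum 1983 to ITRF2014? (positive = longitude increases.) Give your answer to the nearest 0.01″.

sin φ = 0.812718, cos φ = 0.582657, sin λ = 0.224493, cos λ = 0.974476.
East component: ΔE = −sin λ·ΔX + cos λ·ΔY = −(0.224493)(-637.8) + (0.974476)(-424.5) = -270.48 m.
1° of latitude spans 3600 × 30.92 = 111312 m; at latitude φ, 1° of longitude spans that × cos φ = 64856.7 m, so Δλ = -270.48 / 64856.7 × 3600 = -15.014″.

Δλ = -15.01″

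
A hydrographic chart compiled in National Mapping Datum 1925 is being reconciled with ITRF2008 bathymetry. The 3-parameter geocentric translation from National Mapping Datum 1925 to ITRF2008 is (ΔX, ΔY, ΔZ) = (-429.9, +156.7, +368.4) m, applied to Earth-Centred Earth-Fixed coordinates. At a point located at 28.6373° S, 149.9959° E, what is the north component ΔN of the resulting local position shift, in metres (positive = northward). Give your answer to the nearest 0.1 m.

ΔN = 539.3 m

The local north axis is (−sin φ cos λ, −sin φ sin λ, cos φ), giving ΔN = 178.424 + 37.555 + 323.334 = 539.31 m.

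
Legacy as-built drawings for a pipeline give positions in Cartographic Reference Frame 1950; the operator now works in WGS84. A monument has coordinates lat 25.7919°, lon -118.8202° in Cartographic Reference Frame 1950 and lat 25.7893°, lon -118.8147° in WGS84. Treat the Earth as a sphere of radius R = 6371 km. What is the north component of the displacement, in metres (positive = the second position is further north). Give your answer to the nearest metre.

Δφ = 25.7893° − 25.7919° = -0.0026°; Δλ = -118.8147° − -118.8202° = +0.0055°.
1° along a meridian = πR/180 = 111195 m.
ΔN = Δφ × 111195 = -289.1 m; ΔE = Δλ × 111195 × cos(25.7919°) = +0.0055 × 111195 × 0.900380 = 550.6 m.

ΔN = -289 m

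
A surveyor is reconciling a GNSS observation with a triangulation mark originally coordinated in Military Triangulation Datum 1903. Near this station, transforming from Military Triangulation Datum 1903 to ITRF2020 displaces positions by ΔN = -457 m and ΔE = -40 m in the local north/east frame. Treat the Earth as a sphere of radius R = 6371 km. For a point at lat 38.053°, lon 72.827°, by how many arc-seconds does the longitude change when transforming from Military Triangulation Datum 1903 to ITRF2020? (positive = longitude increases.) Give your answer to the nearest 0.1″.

Δλ = -1.6″

At latitude 38.053°, cos φ = 0.787441.
One radian of longitude at latitude φ spans R cos φ, so Δλ = ΔE / (R cos φ) = -40.0 / (6371000 × 0.787441) = -7.9732e-06 rad = -1.645″.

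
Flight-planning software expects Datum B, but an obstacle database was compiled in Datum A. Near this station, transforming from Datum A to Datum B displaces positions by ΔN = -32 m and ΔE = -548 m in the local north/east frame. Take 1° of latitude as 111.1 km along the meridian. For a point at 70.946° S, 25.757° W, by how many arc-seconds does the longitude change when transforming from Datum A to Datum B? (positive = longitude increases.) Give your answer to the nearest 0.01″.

At latitude -70.946°, cos φ = 0.326459.
1° of longitude at this latitude = 111.1 × cos φ = 36.27 km, so Δλ = -548.0 / 36269.6 = -0.0151091° = -54.393″.

Δλ = -54.39″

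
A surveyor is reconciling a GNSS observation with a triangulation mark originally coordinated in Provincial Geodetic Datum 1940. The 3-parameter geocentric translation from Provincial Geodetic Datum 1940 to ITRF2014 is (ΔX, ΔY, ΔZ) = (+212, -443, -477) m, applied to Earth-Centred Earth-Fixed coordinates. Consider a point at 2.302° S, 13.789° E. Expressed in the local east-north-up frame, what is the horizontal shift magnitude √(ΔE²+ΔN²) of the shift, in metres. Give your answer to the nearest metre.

At φ = -2.302°, λ = 13.789°: sin φ = -0.040167, cos φ = 0.999193, sin λ = 0.238347, cos λ = 0.971180.
ΔE = −sin λ·ΔX + cos λ·ΔY = −(0.238347)·(212) + (0.971180)·(-443) = -480.76 m.
ΔN = −sin φ cos λ·ΔX − sin φ sin λ·ΔY + cos φ·ΔZ = −(-0.040167)(0.971180)(212) − (-0.040167)(0.238347)(-443) + (0.999193)(-477) = -472.59 m.
Horizontal magnitude = √(ΔE² + ΔN²) = √((-480.76)² + (-472.59)²) = 674.14 m.

674 m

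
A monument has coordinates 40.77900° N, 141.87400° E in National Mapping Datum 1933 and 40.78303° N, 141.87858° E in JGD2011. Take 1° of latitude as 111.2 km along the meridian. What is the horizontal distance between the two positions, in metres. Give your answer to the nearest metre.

Δφ = 40.78303° − 40.77900° = +0.00403°; Δλ = 141.87858° − 141.87400° = +0.00458°.
ΔN = Δφ × 111200 = 448.1 m; ΔE = Δλ × 111200 × cos(40.77900°) = +0.00458 × 111200 × 0.757234 = 385.7 m.
Distance = √(ΔE² + ΔN²) = √(385.7² + 448.1²) = 591.2 m.

591 m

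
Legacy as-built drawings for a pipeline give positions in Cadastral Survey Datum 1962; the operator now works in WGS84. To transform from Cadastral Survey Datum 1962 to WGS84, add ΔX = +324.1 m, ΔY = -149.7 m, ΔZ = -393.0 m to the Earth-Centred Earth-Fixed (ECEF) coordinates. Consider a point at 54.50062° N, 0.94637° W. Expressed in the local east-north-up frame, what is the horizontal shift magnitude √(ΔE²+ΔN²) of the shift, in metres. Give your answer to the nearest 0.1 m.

514.7 m

At φ = 54.50062°, λ = -0.94637°: sin φ = 0.814122, cos φ = 0.580694, sin λ = -0.016517, cos λ = 0.999864.
ΔE = −sin λ·ΔX + cos λ·ΔY = −(-0.016517)·(324.1) + (0.999864)·(-149.7) = -144.33 m.
ΔN = −sin φ cos λ·ΔX − sin φ sin λ·ΔY + cos φ·ΔZ = −(0.814122)(0.999864)(324.1) − (0.814122)(-0.016517)(-149.7) + (0.580694)(-393.0) = -494.05 m.
Horizontal magnitude = √(ΔE² + ΔN²) = √((-144.33)² + (-494.05)²) = 514.70 m.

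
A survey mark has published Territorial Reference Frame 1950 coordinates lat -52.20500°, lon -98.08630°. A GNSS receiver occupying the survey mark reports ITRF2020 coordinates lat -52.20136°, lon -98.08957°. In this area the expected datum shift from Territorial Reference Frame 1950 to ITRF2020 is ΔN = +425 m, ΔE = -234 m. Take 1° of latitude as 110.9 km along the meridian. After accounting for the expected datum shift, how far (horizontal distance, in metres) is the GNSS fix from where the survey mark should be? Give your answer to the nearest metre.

Observed coordinate differences: Δφ = +0.00364°, Δλ = -0.00327°.
Converting to metres (1° lat = 110900 m, cos φ = 0.612838): observed ΔN = 403.7 m, observed ΔE = -222.2 m.
Subtracting the expected shift leaves a residual of 403.7 − (425) = -21.3 m north and -222.2 − (-234) = 11.8 m east.
Residual distance = √((-21.3)² + 11.8²) = 24.4 m.

24 m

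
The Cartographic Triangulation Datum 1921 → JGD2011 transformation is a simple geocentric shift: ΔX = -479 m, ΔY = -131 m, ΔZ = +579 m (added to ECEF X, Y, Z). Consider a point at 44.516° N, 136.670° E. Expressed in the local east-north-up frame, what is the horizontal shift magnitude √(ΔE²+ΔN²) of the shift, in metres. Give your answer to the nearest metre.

At φ = 44.516°, λ = 136.670°: sin φ = 0.701108, cos φ = 0.713055, sin λ = 0.686199, cos λ = -0.727414.
ΔE = −sin λ·ΔX + cos λ·ΔY = −(0.686199)·(-479) + (-0.727414)·(-131) = 423.98 m.
ΔN = −sin φ cos λ·ΔX − sin φ sin λ·ΔY + cos φ·ΔZ = −(0.701108)(-0.727414)(-479) − (0.701108)(0.686199)(-131) + (0.713055)(579) = 231.59 m.
Horizontal magnitude = √(ΔE² + ΔN²) = √(423.98² + 231.59²) = 483.11 m.

483 m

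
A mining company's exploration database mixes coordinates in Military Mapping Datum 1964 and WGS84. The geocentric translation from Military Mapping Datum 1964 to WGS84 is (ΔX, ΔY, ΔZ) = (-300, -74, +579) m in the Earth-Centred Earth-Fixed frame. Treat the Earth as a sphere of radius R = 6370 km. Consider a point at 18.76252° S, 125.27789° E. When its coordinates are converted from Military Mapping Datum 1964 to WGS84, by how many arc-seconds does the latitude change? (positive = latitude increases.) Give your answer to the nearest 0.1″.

sin φ = -0.321646, cos φ = 0.946860, sin λ = 0.816361, cos λ = -0.577543.
North component: ΔN = −sin φ cos λ·ΔX − sin φ sin λ·ΔY + cos φ·ΔZ = −(-0.321646)(-0.577543)(-300) − (-0.321646)(0.816361)(-74) + (0.946860)(579) = 584.53 m.
1° of latitude spans πR/180 = 111177 m, so Δφ = 584.53 / 111177 × 3600 = 18.927″.

Δφ = 18.9″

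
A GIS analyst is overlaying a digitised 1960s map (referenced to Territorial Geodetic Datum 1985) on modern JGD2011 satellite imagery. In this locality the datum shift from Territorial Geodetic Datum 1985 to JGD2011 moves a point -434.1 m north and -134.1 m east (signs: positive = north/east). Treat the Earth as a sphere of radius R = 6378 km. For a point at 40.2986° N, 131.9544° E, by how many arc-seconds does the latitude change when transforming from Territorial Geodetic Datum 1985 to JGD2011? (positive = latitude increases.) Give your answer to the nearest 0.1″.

On a sphere of radius R, 1 rad of latitude = R, so Δφ = ΔN / R = -434.1 / 6378000 = -6.8062e-05 rad = -14.039″.

Δφ = -14.0″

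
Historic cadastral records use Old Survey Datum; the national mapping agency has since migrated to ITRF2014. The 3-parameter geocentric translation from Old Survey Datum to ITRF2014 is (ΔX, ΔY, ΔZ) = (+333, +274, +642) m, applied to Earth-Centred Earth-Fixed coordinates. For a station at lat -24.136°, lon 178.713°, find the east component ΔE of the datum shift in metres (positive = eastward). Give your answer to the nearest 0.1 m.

The local east axis at (φ, λ) is (−sin λ, cos λ, 0), so ΔE = −sin(178.713°)·333 + cos(178.713°)·274 = -281.41 m.

ΔE = -281.4 m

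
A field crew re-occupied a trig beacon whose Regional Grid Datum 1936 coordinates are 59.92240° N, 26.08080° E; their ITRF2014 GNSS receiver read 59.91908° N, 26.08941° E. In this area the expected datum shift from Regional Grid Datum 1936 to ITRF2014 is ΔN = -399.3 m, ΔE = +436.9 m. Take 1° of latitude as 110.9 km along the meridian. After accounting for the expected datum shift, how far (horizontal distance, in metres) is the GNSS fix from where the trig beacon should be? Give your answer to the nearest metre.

52 m

Observed coordinate differences: Δφ = -0.00332°, Δλ = +0.00861°.
Converting to metres (1° lat = 110900 m, cos φ = 0.501172): observed ΔN = -368.2 m, observed ΔE = 478.5 m.
Subtracting the expected shift leaves a residual of -368.2 − (-399.3) = 31.1 m north and 478.5 − (436.9) = 41.6 m east.
Residual distance = √(31.1² + 41.6²) = 52.0 m.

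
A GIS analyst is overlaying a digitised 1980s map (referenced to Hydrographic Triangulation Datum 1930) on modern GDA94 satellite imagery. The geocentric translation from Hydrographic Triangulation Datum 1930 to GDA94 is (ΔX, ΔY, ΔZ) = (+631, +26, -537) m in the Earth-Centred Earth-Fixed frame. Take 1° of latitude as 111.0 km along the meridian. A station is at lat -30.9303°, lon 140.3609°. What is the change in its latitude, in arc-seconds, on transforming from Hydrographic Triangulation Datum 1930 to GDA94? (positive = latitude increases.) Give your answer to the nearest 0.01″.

Δφ = -22.76″

sin φ = -0.513995, cos φ = 0.857793, sin λ = 0.637950, cos λ = -0.770078.
North component: ΔN = −sin φ cos λ·ΔX − sin φ sin λ·ΔY + cos φ·ΔZ = −(-0.513995)(-0.770078)(631) − (-0.513995)(0.637950)(26) + (0.857793)(-537) = -701.87 m.
1° of latitude spans 111000 m, so Δφ = -701.87 / 111000 × 3600 = -22.763″.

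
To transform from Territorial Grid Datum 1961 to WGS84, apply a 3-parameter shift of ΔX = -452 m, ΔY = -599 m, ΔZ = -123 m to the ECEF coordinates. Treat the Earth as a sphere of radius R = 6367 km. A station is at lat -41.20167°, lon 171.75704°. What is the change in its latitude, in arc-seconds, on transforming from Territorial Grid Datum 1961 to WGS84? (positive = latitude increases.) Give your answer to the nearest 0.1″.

sin φ = -0.658711, cos φ = 0.752396, sin λ = 0.143371, cos λ = -0.989669.
North component: ΔN = −sin φ cos λ·ΔX − sin φ sin λ·ΔY + cos φ·ΔZ = −(-0.658711)(-0.989669)(-452) − (-0.658711)(0.143371)(-599) + (0.752396)(-123) = 145.55 m.
1° of latitude spans πR/180 = 111125 m, so Δφ = 145.55 / 111125 × 3600 = 4.715″.

Δφ = 4.7″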